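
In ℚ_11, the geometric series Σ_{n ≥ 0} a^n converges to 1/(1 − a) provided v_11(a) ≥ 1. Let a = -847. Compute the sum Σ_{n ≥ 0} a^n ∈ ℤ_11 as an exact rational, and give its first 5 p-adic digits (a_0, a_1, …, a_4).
Σ a^n = 1/(1 − a) = 1/848;  first 5 digits = (1, 0, 4, 10, 4)

v_11(a) = 2 ≥ 1, so the series converges in ℤ_11 to 1/(1 − a) = 1/(1 − (-847)) = 1/848. Expand this rational in ℤ_11: compute digits iteratively via d_i = x_i mod 11, x_{i+1} = (x_i − d_i)/11. The first 5 digits are (1, 0, 4, 10, 4).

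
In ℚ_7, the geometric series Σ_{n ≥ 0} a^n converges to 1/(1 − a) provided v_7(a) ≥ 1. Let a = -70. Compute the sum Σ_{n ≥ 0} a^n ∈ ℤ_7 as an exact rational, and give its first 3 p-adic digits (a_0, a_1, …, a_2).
Σ a^n = 1/(1 − a) = 1/71;  first 3 digits = (1, 4, 0)

v_7(a) = 1 ≥ 1, so the series converges in ℤ_7 to 1/(1 − a) = 1/(1 − (-70)) = 1/71. Expand this rational in ℤ_7: compute digits iteratively via d_i = x_i mod 7, x_{i+1} = (x_i − d_i)/7. The first 3 digits are (1, 4, 0).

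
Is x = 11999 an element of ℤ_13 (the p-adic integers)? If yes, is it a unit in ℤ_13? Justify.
x ∈ ℤ_13 but not a unit; v_13(x) = 2 > 0

ℤ_13 = {x ∈ ℚ_13 : v_13(x) ≥ 0} and ℤ_13^× = {x ∈ ℤ_13 : v_13(x) = 0}. Here v_13(11999) = v_13(num) − v_13(den) = 2; compare against these criteria.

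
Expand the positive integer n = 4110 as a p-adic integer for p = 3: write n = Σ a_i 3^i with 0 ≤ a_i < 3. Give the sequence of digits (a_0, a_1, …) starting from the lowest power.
(a_0, a_1, …) = (0, 2, 0, 2, 2, 1, 2, 1)

Repeated division by 3 gives the digits low-to-high: 4110 = 2·3^1 + 2·3^3 + 2·3^4 + 1·3^5 + 2·3^6 + 1·3^7. Digit sequence: (0, 2, 0, 2, 2, 1, 2, 1).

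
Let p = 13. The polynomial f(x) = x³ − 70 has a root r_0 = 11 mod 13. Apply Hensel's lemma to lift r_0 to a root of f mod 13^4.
r_3 = 12933 (mod 28561)

Hensel: r_{i+1} = r_i − f(r_i)/f′(r_i) mod 13^{i+2}, where f′(x) = 3x². Iterate:
  r_0 = 11 (mod 13)
  r_1 = 89 (mod 169)
  r_2 = 1948 (mod 2197)
  r_3 = 12933 (mod 28561)
Final: r = 12933 with f(r) ≡ 0 mod 13^4.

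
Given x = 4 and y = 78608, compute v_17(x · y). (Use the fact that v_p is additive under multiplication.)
v_17(314432) = 3

v_p(x) = 0 (factor: 4 = 17^0 · 4); v_p(y) = 3 (factor: 78608 = 17^3 · 16). Additivity: v_p(xy) = v_p(x) + v_p(y) = 0 + 3 = 3. (Direct check: xy = 314432 = 17^3 · (64).)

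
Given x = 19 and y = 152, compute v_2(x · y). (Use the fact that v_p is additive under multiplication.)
v_2(2888) = 3

v_p(x) = 0 (factor: 19 = 2^0 · 19); v_p(y) = 3 (factor: 152 = 2^3 · 19). Additivity: v_p(xy) = v_p(x) + v_p(y) = 0 + 3 = 3. (Direct check: xy = 2888 = 2^3 · (361).)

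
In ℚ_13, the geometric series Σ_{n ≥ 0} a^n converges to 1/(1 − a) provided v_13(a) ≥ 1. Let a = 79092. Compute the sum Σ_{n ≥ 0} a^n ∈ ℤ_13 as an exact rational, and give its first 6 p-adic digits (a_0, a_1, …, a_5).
Σ a^n = 1/(1 − a) = -1/79091;  first 6 digits = (1, 0, 0, 10, 2, 0)

v_13(a) = 3 ≥ 1, so the series converges in ℤ_13 to 1/(1 − a) = 1/(1 − 79092) = -1/79091. Expand this rational in ℤ_13: compute digits iteratively via d_i = x_i mod 13, x_{i+1} = (x_i − d_i)/13. The first 6 digits are (1, 0, 0, 10, 2, 0).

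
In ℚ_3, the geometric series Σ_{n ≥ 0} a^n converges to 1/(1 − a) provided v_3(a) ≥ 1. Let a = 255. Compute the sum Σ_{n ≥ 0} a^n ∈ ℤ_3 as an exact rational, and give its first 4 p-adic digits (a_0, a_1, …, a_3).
Σ a^n = 1/(1 − a) = -1/254;  first 4 digits = (1, 1, 2, 0)

v_3(a) = 1 ≥ 1, so the series converges in ℤ_3 to 1/(1 − a) = 1/(1 − 255) = -1/254. Expand this rational in ℤ_3: compute digits iteratively via d_i = x_i mod 3, x_{i+1} = (x_i − d_i)/3. The first 4 digits are (1, 1, 2, 0).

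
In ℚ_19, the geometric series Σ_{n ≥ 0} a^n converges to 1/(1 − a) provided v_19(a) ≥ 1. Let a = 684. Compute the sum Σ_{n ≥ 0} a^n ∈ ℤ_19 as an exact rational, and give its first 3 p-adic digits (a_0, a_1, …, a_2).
Σ a^n = 1/(1 − a) = -1/683;  first 3 digits = (1, 17, 5)

v_19(a) = 1 ≥ 1, so the series converges in ℤ_19 to 1/(1 − a) = 1/(1 − 684) = -1/683. Expand this rational in ℤ_19: compute digits iteratively via d_i = x_i mod 19, x_{i+1} = (x_i − d_i)/19. The first 3 digits are (1, 17, 5).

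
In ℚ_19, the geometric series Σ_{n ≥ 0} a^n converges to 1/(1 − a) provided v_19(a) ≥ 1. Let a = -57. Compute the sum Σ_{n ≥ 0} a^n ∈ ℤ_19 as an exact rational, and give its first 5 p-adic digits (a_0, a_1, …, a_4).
Σ a^n = 1/(1 − a) = 1/58;  first 5 digits = (1, 16, 8, 11, 3)

v_19(a) = 1 ≥ 1, so the series converges in ℤ_19 to 1/(1 − a) = 1/(1 − (-57)) = 1/58. Expand this rational in ℤ_19: compute digits iteratively via d_i = x_i mod 19, x_{i+1} = (x_i − d_i)/19. The first 5 digits are (1, 16, 8, 11, 3).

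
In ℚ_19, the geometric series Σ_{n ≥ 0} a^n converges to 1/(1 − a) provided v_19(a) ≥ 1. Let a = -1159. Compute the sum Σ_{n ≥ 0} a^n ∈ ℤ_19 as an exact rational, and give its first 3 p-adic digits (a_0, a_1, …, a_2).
Σ a^n = 1/(1 − a) = 1/1160;  first 3 digits = (1, 15, 12)

v_19(a) = 1 ≥ 1, so the series converges in ℤ_19 to 1/(1 − a) = 1/(1 − (-1159)) = 1/1160. Expand this rational in ℤ_19: compute digits iteratively via d_i = x_i mod 19, x_{i+1} = (x_i − d_i)/19. The first 3 digits are (1, 15, 12).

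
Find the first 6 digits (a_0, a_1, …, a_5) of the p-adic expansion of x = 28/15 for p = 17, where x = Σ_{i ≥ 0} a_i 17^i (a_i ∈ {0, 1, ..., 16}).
(a_0, …, a_5) = (3, 9, 4, 2, 1, 9)

v_17(28/15) = 0 (numerator and denominator both coprime to 17), so x ∈ ℤ_17^×. Compute digits iteratively via a_i = x_i mod 17, x_{i+1} = (x_i − a_i)/17, with x_0 = x:
  x_0 = 28/15;  a_0 = 3;  x_1 = (x_0 − 3)/17 = -1/15
  x_1 = -1/15;  a_1 = 9;  x_2 = (x_1 − 9)/17 = -8/15
  x_2 = -8/15;  a_2 = 4;  x_3 = (x_2 − 4)/17 = -4/15
  x_3 = -4/15;  a_3 = 2;  x_4 = (x_3 − 2)/17 = -2/15
  x_4 = -2/15;  a_4 = 1;  x_5 = (x_4 − 1)/17 = -1/15
  x_5 = -1/15;  a_5 = 9;  x_6 = (x_5 − 9)/17 = -8/15
Digits: (3, 9, 4, 2, 1, 9).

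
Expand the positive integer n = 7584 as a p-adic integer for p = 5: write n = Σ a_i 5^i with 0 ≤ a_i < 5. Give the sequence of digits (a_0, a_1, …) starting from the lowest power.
(a_0, a_1, …) = (4, 1, 3, 0, 2, 2)

Repeated division by 5 gives the digits low-to-high: 7584 = 4 + 1·5^1 + 3·5^2 + 2·5^4 + 2·5^5. Digit sequence: (4, 1, 3, 0, 2, 2).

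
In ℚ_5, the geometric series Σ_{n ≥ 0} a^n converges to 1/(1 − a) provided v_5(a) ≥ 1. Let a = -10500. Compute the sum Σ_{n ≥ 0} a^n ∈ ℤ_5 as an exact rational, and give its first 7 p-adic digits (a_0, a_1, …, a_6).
Σ a^n = 1/(1 − a) = 1/10501;  first 7 digits = (1, 0, 0, 1, 3, 1, 0)

v_5(a) = 3 ≥ 1, so the series converges in ℤ_5 to 1/(1 − a) = 1/(1 − (-10500)) = 1/10501. Expand this rational in ℤ_5: compute digits iteratively via d_i = x_i mod 5, x_{i+1} = (x_i − d_i)/5. The first 7 digits are (1, 0, 0, 1, 3, 1, 0).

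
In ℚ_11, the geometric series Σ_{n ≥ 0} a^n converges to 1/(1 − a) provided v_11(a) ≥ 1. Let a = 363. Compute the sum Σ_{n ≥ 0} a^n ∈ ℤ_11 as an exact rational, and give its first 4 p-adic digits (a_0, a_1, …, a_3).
Σ a^n = 1/(1 − a) = -1/362;  first 4 digits = (1, 0, 3, 0)

v_11(a) = 2 ≥ 1, so the series converges in ℤ_11 to 1/(1 − a) = 1/(1 − 363) = -1/362. Expand this rational in ℤ_11: compute digits iteratively via d_i = x_i mod 11, x_{i+1} = (x_i − d_i)/11. The first 4 digits are (1, 0, 3, 0).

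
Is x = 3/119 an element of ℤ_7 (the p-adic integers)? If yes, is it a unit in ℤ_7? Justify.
x ∉ ℤ_7 (v_7(x) = -1 < 0)

ℤ_7 = {x ∈ ℚ_7 : v_7(x) ≥ 0} and ℤ_7^× = {x ∈ ℤ_7 : v_7(x) = 0}. Here v_7(3/119) = v_7(num) − v_7(den) = -1; compare against these criteria.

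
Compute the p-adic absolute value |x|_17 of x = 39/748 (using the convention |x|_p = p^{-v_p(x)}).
|39/748|_17 = 17

Step 1 — compute v_17(x) by factoring powers of 17 out of the numerator and denominator: v_17(39/748) = -1. Step 2 — apply |x|_p = p^{-v_p(x)} = 17^{1} = 17.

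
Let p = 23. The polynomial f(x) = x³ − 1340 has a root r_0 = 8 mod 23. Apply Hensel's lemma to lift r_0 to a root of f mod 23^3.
r_2 = 5137 (mod 12167)

Hensel: r_{i+1} = r_i − f(r_i)/f′(r_i) mod 23^{i+2}, where f′(x) = 3x². Iterate:
  r_0 = 8 (mod 23)
  r_1 = 376 (mod 529)
  r_2 = 5137 (mod 12167)
Final: r = 5137 with f(r) ≡ 0 mod 23^3.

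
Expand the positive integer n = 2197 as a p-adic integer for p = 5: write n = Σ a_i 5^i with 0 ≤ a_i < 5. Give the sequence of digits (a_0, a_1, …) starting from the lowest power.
(a_0, a_1, …) = (2, 4, 2, 2, 3)

Repeated division by 5 gives the digits low-to-high: 2197 = 2 + 4·5^1 + 2·5^2 + 2·5^3 + 3·5^4. Digit sequence: (2, 4, 2, 2, 3).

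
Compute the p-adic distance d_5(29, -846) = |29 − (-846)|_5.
d_5(29, -846) = 1/125

Step 1 — x − y = 29 − (-846) = 875. Step 2 — v_5(875) = 3 (factor: 875 = (5^3 · 7); the sign does not affect v_p). Step 3 — |x − y|_5 = 5^{-3} = 1/125.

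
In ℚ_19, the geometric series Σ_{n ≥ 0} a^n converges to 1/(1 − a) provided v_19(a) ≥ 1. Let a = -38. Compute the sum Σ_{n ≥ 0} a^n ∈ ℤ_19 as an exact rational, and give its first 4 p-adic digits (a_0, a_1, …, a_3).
Σ a^n = 1/(1 − a) = 1/39;  first 4 digits = (1, 17, 3, 11)

v_19(a) = 1 ≥ 1, so the series converges in ℤ_19 to 1/(1 − a) = 1/(1 − (-38)) = 1/39. Expand this rational in ℤ_19: compute digits iteratively via d_i = x_i mod 19, x_{i+1} = (x_i − d_i)/19. The first 4 digits are (1, 17, 3, 11).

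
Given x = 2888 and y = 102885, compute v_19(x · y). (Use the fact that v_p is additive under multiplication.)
v_19(297131880) = 5

v_p(x) = 2 (factor: 2888 = 19^2 · 8); v_p(y) = 3 (factor: 102885 = 19^3 · 15). Additivity: v_p(xy) = v_p(x) + v_p(y) = 2 + 3 = 5. (Direct check: xy = 297131880 = 19^5 · (120).)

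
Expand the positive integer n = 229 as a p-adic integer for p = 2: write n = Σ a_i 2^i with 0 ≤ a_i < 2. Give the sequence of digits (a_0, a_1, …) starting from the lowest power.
(a_0, a_1, …) = (1, 0, 1, 0, 0, 1, 1, 1)

Repeated division by 2 gives the digits low-to-high: 229 = 1 + 1·2^2 + 1·2^5 + 1·2^6 + 1·2^7. Digit sequence: (1, 0, 1, 0, 0, 1, 1, 1).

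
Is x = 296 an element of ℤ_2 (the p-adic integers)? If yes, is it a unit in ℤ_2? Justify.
x ∈ ℤ_2 but not a unit; v_2(x) = 3 > 0

ℤ_2 = {x ∈ ℚ_2 : v_2(x) ≥ 0} and ℤ_2^× = {x ∈ ℤ_2 : v_2(x) = 0}. Here v_2(296) = v_2(num) − v_2(den) = 3; compare against these criteria.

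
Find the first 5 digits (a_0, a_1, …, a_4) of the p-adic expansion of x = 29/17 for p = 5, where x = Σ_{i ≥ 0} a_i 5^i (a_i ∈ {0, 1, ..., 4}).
(a_0, …, a_4) = (2, 2, 4, 0, 1)

v_5(29/17) = 0 (numerator and denominator both coprime to 5), so x ∈ ℤ_5^×. Compute digits iteratively via a_i = x_i mod 5, x_{i+1} = (x_i − a_i)/5, with x_0 = x:
  x_0 = 29/17;  a_0 = 2;  x_1 = (x_0 − 2)/5 = -1/17
  x_1 = -1/17;  a_1 = 2;  x_2 = (x_1 − 2)/5 = -7/17
  x_2 = -7/17;  a_2 = 4;  x_3 = (x_2 − 4)/5 = -15/17
  x_3 = -15/17;  a_3 = 0;  x_4 = (x_3 − 0)/5 = -3/17
  x_4 = -3/17;  a_4 = 1;  x_5 = (x_4 − 1)/5 = -4/17
Digits: (2, 2, 4, 0, 1).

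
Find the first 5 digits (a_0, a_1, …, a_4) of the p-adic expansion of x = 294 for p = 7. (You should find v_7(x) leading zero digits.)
(a_0, …, a_4) = (0, 0, 6, 0, 0)

v_7(294) = 2, so a_0 = ... = a_1 = 0. Factor out: x = 7^2 · u with u = 6 a unit in ℤ_7. Expand u iteratively via a_{v+i} = u_i mod 7, u_{i+1} = (u_i − a_{v+i})/7:
  u_0 = 6;  a_2 = 6;  u_1 = (u_0 − 6)/7 = 0
  u_1 = 0;  a_3 = 0;  u_2 = (u_1 − 0)/7 = 0
  u_2 = 0;  a_4 = 0;  u_3 = (u_2 − 0)/7 = 0
Digits: (0, 0, 6, 0, 0).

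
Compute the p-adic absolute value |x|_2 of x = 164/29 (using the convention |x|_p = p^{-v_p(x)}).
|164/29|_2 = 1/4

Step 1 — compute v_2(x) by factoring powers of 2 out of the numerator and denominator: v_2(164/29) = 2. Step 2 — apply |x|_p = p^{-v_p(x)} = 2^{-2} = 1/4.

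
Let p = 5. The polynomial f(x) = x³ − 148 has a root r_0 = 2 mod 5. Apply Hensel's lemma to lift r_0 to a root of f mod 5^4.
r_3 = 397 (mod 625)

Hensel: r_{i+1} = r_i − f(r_i)/f′(r_i) mod 5^{i+2}, where f′(x) = 3x². Iterate:
  r_0 = 2 (mod 5)
  r_1 = 22 (mod 25)
  r_2 = 22 (mod 125)
  r_3 = 397 (mod 625)
Final: r = 397 with f(r) ≡ 0 mod 5^4.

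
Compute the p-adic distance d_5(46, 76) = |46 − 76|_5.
d_5(46, 76) = 1/5

Step 1 — x − y = 46 − 76 = -30. Step 2 — v_5(-30) = 1 (factor: -30 = −(5^1 · 6); the sign does not affect v_p). Step 3 — |x − y|_5 = 5^{-1} = 1/5.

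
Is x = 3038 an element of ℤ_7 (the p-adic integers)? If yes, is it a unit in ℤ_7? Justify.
x ∈ ℤ_7 but not a unit; v_7(x) = 2 > 0

ℤ_7 = {x ∈ ℚ_7 : v_7(x) ≥ 0} and ℤ_7^× = {x ∈ ℤ_7 : v_7(x) = 0}. Here v_7(3038) = v_7(num) − v_7(den) = 2; compare against these criteria.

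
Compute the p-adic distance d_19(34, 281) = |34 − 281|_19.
d_19(34, 281) = 1/19

Step 1 — x − y = 34 − 281 = -247. Step 2 — v_19(-247) = 1 (factor: -247 = −(19^1 · 13); the sign does not affect v_p). Step 3 — |x − y|_19 = 19^{-1} = 1/19.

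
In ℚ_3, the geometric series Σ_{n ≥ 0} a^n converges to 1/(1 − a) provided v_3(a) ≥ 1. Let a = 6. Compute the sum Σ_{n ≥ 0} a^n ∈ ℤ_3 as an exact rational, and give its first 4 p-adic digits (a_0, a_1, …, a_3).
Σ a^n = 1/(1 − a) = -1/5;  first 4 digits = (1, 2, 1, 0)

v_3(a) = 1 ≥ 1, so the series converges in ℤ_3 to 1/(1 − a) = 1/(1 − 6) = -1/5. Expand this rational in ℤ_3: compute digits iteratively via d_i = x_i mod 3, x_{i+1} = (x_i − d_i)/3. The first 4 digits are (1, 2, 1, 0).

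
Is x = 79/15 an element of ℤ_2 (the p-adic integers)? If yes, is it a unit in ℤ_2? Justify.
x ∈ ℤ_2^× (unit); v_2(x) = 0

ℤ_2 = {x ∈ ℚ_2 : v_2(x) ≥ 0} and ℤ_2^× = {x ∈ ℤ_2 : v_2(x) = 0}. Here v_2(79/15) = v_2(num) − v_2(den) = 0; compare against these criteria.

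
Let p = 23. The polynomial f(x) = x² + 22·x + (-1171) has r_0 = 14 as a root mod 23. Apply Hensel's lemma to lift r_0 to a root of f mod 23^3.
r_2 = 10893 (mod 12167)

Hensel: r_{i+1} = r_i − f(r_i)·(f′(r_i))^{-1} mod 23^{i+2}, f′(x) = 2x + 22. Iterate:
  r_0 = 14 (mod 23)
  r_1 = 313 (mod 529)
  r_2 = 10893 (mod 12167)
Final: r = 10893 satisfies f(r) ≡ 0 mod 23^3.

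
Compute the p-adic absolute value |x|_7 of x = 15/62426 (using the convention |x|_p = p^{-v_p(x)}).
|15/62426|_7 = 2401

Step 1 — compute v_7(x) by factoring powers of 7 out of the numerator and denominator: v_7(15/62426) = -4. Step 2 — apply |x|_p = p^{-v_p(x)} = 7^{4} = 2401.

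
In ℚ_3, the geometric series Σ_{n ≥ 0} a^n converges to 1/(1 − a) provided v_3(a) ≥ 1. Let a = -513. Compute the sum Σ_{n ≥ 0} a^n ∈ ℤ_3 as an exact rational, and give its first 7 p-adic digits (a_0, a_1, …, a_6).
Σ a^n = 1/(1 − a) = 1/514;  first 7 digits = (1, 0, 0, 2, 2, 0, 0)

v_3(a) = 3 ≥ 1, so the series converges in ℤ_3 to 1/(1 − a) = 1/(1 − (-513)) = 1/514. Expand this rational in ℤ_3: compute digits iteratively via d_i = x_i mod 3, x_{i+1} = (x_i − d_i)/3. The first 7 digits are (1, 0, 0, 2, 2, 0, 0).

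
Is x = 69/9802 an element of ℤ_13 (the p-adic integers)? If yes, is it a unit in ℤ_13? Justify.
x ∉ ℤ_13 (v_13(x) = -2 < 0)

ℤ_13 = {x ∈ ℚ_13 : v_13(x) ≥ 0} and ℤ_13^× = {x ∈ ℤ_13 : v_13(x) = 0}. Here v_13(69/9802) = v_13(num) − v_13(den) = -2; compare against these criteria.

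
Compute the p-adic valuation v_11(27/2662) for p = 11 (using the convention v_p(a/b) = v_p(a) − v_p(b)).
v_11(27/2662) = -3

Factor powers of 11 from the numerator and denominator of the reduced fraction: 27 = 11^0 · 27 and 2662 = 11^3 · 2. Apply v_p(a/b) = v_p(a) − v_p(b): v_11(27/2662) = 0 − 3 = -3.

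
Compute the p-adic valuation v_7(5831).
v_7(5831) = 3

v_7(n) is the largest exponent k such that 7^k divides n. Factor out: 5831 = 7^3 · 17. (Sign doesn't affect v_p.) So v_7(5831) = 3.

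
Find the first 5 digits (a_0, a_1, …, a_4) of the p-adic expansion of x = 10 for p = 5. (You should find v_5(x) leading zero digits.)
(a_0, …, a_4) = (0, 2, 0, 0, 0)

v_5(10) = 1, so a_0 = ... = a_0 = 0. Factor out: x = 5^1 · u with u = 2 a unit in ℤ_5. Expand u iteratively via a_{v+i} = u_i mod 5, u_{i+1} = (u_i − a_{v+i})/5:
  u_0 = 2;  a_1 = 2;  u_1 = (u_0 − 2)/5 = 0
  u_1 = 0;  a_2 = 0;  u_2 = (u_1 − 0)/5 = 0
  u_2 = 0;  a_3 = 0;  u_3 = (u_2 − 0)/5 = 0
  u_3 = 0;  a_4 = 0;  u_4 = (u_3 − 0)/5 = 0
Digits: (0, 2, 0, 0, 0).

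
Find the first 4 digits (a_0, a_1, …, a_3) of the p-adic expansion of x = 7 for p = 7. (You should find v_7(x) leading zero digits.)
(a_0, …, a_3) = (0, 1, 0, 0)

v_7(7) = 1, so a_0 = ... = a_0 = 0. Factor out: x = 7^1 · u with u = 1 a unit in ℤ_7. Expand u iteratively via a_{v+i} = u_i mod 7, u_{i+1} = (u_i − a_{v+i})/7:
  u_0 = 1;  a_1 = 1;  u_1 = (u_0 − 1)/7 = 0
  u_1 = 0;  a_2 = 0;  u_2 = (u_1 − 0)/7 = 0
  u_2 = 0;  a_3 = 0;  u_3 = (u_2 − 0)/7 = 0
Digits: (0, 1, 0, 0).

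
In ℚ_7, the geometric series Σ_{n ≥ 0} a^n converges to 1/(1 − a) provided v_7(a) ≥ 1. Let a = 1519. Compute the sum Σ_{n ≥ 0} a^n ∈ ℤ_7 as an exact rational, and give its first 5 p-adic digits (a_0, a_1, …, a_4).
Σ a^n = 1/(1 − a) = -1/1518;  first 5 digits = (1, 0, 3, 4, 2)

v_7(a) = 2 ≥ 1, so the series converges in ℤ_7 to 1/(1 − a) = 1/(1 − 1519) = -1/1518. Expand this rational in ℤ_7: compute digits iteratively via d_i = x_i mod 7, x_{i+1} = (x_i − d_i)/7. The first 5 digits are (1, 0, 3, 4, 2).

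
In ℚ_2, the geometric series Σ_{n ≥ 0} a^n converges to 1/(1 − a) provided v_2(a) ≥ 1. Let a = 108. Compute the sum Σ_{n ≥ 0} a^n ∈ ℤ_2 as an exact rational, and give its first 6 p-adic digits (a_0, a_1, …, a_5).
Σ a^n = 1/(1 − a) = -1/107;  first 6 digits = (1, 0, 1, 1, 1, 1)

v_2(a) = 2 ≥ 1, so the series converges in ℤ_2 to 1/(1 − a) = 1/(1 − 108) = -1/107. Expand this rational in ℤ_2: compute digits iteratively via d_i = x_i mod 2, x_{i+1} = (x_i − d_i)/2. The first 6 digits are (1, 0, 1, 1, 1, 1).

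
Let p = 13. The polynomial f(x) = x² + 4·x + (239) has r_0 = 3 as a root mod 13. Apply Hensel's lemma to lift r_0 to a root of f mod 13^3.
r_2 = 1667 (mod 2197)

Hensel: r_{i+1} = r_i − f(r_i)·(f′(r_i))^{-1} mod 13^{i+2}, f′(x) = 2x + 4. Iterate:
  r_0 = 3 (mod 13)
  r_1 = 146 (mod 169)
  r_2 = 1667 (mod 2197)
Final: r = 1667 satisfies f(r) ≡ 0 mod 13^3.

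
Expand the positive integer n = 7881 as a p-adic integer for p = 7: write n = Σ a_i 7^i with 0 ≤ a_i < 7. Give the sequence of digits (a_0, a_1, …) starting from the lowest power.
(a_0, a_1, …) = (6, 5, 6, 1, 3)

Repeated division by 7 gives the digits low-to-high: 7881 = 6 + 5·7^1 + 6·7^2 + 1·7^3 + 3·7^4. Digit sequence: (6, 5, 6, 1, 3).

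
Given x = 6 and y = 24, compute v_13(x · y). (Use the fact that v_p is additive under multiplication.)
v_13(144) = 0

v_p(x) = 0 (factor: 6 = 13^0 · 6); v_p(y) = 0 (factor: 24 = 13^0 · 24). Additivity: v_p(xy) = v_p(x) + v_p(y) = 0 + 0 = 0. (Direct check: xy = 144 = 13^0 · (144).)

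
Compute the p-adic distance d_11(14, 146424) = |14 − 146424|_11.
d_11(14, 146424) = 1/14641

Step 1 — x − y = 14 − 146424 = -146410. Step 2 — v_11(-146410) = 4 (factor: -146410 = −(11^4 · 10); the sign does not affect v_p). Step 3 — |x − y|_11 = 11^{-4} = 1/14641.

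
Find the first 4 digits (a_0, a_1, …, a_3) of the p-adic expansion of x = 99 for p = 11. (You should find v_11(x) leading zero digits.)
(a_0, …, a_3) = (0, 9, 0, 0)

v_11(99) = 1, so a_0 = ... = a_0 = 0. Factor out: x = 11^1 · u with u = 9 a unit in ℤ_11. Expand u iteratively via a_{v+i} = u_i mod 11, u_{i+1} = (u_i − a_{v+i})/11:
  u_0 = 9;  a_1 = 9;  u_1 = (u_0 − 9)/11 = 0
  u_1 = 0;  a_2 = 0;  u_2 = (u_1 − 0)/11 = 0
  u_2 = 0;  a_3 = 0;  u_3 = (u_2 − 0)/11 = 0
Digits: (0, 9, 0, 0).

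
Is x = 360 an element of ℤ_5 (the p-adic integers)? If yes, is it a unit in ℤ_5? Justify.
x ∈ ℤ_5 but not a unit; v_5(x) = 1 > 0

ℤ_5 = {x ∈ ℚ_5 : v_5(x) ≥ 0} and ℤ_5^× = {x ∈ ℤ_5 : v_5(x) = 0}. Here v_5(360) = v_5(num) − v_5(den) = 1; compare against these criteria.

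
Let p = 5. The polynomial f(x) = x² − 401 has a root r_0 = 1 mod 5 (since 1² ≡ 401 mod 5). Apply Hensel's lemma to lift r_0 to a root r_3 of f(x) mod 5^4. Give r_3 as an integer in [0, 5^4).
r_3 = 201 (mod 625)

Hensel's recurrence: r_{i+1} = r_i − f(r_i)·(f′(r_i))^{-1} mod 5^{i+2}, with f′(x) = 2x. Iterate:
  r_0 = 1 (mod 5)
  r_1 = 1 (mod 25)
  r_2 = 76 (mod 125)
  r_3 = 201 (mod 625)
Final: r_3 = 201, and one checks f(r_3) ≡ 0 mod 5^4.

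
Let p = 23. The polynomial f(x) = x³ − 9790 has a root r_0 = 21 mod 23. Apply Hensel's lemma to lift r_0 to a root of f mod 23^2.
r_1 = 21 (mod 529)

Hensel: r_{i+1} = r_i − f(r_i)/f′(r_i) mod 23^{i+2}, where f′(x) = 3x². Iterate:
  r_0 = 21 (mod 23)
  r_1 = 21 (mod 529)
Final: r = 21 with f(r) ≡ 0 mod 23^2.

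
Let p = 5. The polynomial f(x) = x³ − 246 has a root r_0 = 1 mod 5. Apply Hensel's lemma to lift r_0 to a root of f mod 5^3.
r_2 = 66 (mod 125)

Hensel: r_{i+1} = r_i − f(r_i)/f′(r_i) mod 5^{i+2}, where f′(x) = 3x². Iterate:
  r_0 = 1 (mod 5)
  r_1 = 16 (mod 25)
  r_2 = 66 (mod 125)
Final: r = 66 with f(r) ≡ 0 mod 5^3.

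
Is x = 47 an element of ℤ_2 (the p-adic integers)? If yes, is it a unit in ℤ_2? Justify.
x ∈ ℤ_2^× (unit); v_2(x) = 0

ℤ_2 = {x ∈ ℚ_2 : v_2(x) ≥ 0} and ℤ_2^× = {x ∈ ℤ_2 : v_2(x) = 0}. Here v_2(47) = v_2(num) − v_2(den) = 0; compare against these criteria.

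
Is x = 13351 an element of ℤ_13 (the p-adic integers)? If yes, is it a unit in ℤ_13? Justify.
x ∈ ℤ_13 but not a unit; v_13(x) = 2 > 0

ℤ_13 = {x ∈ ℚ_13 : v_13(x) ≥ 0} and ℤ_13^× = {x ∈ ℤ_13 : v_13(x) = 0}. Here v_13(13351) = v_13(num) − v_13(den) = 2; compare against these criteria.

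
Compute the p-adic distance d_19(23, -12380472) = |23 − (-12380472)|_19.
d_19(23, -12380472) = 1/2476099

Step 1 — x − y = 23 − (-12380472) = 12380495. Step 2 — v_19(12380495) = 5 (factor: 12380495 = (19^5 · 5); the sign does not affect v_p). Step 3 — |x − y|_19 = 19^{-5} = 1/2476099.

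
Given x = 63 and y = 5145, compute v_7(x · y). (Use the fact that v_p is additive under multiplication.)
v_7(324135) = 4

v_p(x) = 1 (factor: 63 = 7^1 · 9); v_p(y) = 3 (factor: 5145 = 7^3 · 15). Additivity: v_p(xy) = v_p(x) + v_p(y) = 1 + 3 = 4. (Direct check: xy = 324135 = 7^4 · (135).)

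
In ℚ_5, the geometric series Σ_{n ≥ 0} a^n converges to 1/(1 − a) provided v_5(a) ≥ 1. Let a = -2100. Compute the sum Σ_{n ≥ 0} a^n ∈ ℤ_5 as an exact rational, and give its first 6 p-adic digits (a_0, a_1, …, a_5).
Σ a^n = 1/(1 − a) = 1/2101;  first 6 digits = (1, 0, 1, 3, 2, 0)

v_5(a) = 2 ≥ 1, so the series converges in ℤ_5 to 1/(1 − a) = 1/(1 − (-2100)) = 1/2101. Expand this rational in ℤ_5: compute digits iteratively via d_i = x_i mod 5, x_{i+1} = (x_i − d_i)/5. The first 6 digits are (1, 0, 1, 3, 2, 0).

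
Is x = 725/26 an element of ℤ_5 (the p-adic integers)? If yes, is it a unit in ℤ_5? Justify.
x ∈ ℤ_5 but not a unit; v_5(x) = 2 > 0

ℤ_5 = {x ∈ ℚ_5 : v_5(x) ≥ 0} and ℤ_5^× = {x ∈ ℤ_5 : v_5(x) = 0}. Here v_5(725/26) = v_5(num) − v_5(den) = 2; compare against these criteria.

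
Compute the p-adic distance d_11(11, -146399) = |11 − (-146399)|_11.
d_11(11, -146399) = 1/14641

Step 1 — x − y = 11 − (-146399) = 146410. Step 2 — v_11(146410) = 4 (factor: 146410 = (11^4 · 10); the sign does not affect v_p). Step 3 — |x − y|_11 = 11^{-4} = 1/14641.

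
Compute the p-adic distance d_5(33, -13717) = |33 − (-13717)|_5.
d_5(33, -13717) = 1/625

Step 1 — x − y = 33 − (-13717) = 13750. Step 2 — v_5(13750) = 4 (factor: 13750 = (5^4 · 22); the sign does not affect v_p). Step 3 — |x − y|_5 = 5^{-4} = 1/625.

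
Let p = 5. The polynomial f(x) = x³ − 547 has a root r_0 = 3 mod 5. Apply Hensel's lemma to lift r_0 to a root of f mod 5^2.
r_1 = 13 (mod 25)

Hensel: r_{i+1} = r_i − f(r_i)/f′(r_i) mod 5^{i+2}, where f′(x) = 3x². Iterate:
  r_0 = 3 (mod 5)
  r_1 = 13 (mod 25)
Final: r = 13 with f(r) ≡ 0 mod 5^2.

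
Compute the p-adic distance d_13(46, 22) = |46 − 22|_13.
d_13(46, 22) = 1

Step 1 — x − y = 46 − 22 = 24. Step 2 — v_13(24) = 0 (factor: 24 = (13^0 · 24); the sign does not affect v_p). Step 3 — |x − y|_13 = 13^{0} = 1.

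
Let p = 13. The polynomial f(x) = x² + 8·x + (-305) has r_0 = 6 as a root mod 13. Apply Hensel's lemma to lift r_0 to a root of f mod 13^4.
r_3 = 27488 (mod 28561)

Hensel: r_{i+1} = r_i − f(r_i)·(f′(r_i))^{-1} mod 13^{i+2}, f′(x) = 2x + 8. Iterate:
  r_0 = 6 (mod 13)
  r_1 = 110 (mod 169)
  r_2 = 1124 (mod 2197)
  r_3 = 27488 (mod 28561)
Final: r = 27488 satisfies f(r) ≡ 0 mod 13^4.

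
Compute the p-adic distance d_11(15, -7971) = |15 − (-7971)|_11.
d_11(15, -7971) = 1/1331

Step 1 — x − y = 15 − (-7971) = 7986. Step 2 — v_11(7986) = 3 (factor: 7986 = (11^3 · 6); the sign does not affect v_p). Step 3 — |x − y|_11 = 11^{-3} = 1/1331.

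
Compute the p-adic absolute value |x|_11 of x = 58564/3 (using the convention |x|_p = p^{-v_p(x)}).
|58564/3|_11 = 1/14641

Step 1 — compute v_11(x) by factoring powers of 11 out of the numerator and denominator: v_11(58564/3) = 4. Step 2 — apply |x|_p = p^{-v_p(x)} = 11^{-4} = 1/14641.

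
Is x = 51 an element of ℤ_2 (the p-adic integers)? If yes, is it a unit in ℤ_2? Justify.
x ∈ ℤ_2^× (unit); v_2(x) = 0

ℤ_2 = {x ∈ ℚ_2 : v_2(x) ≥ 0} and ℤ_2^× = {x ∈ ℤ_2 : v_2(x) = 0}. Here v_2(51) = v_2(num) − v_2(den) = 0; compare against these criteria.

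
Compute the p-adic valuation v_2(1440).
v_2(1440) = 5

v_2(n) is the largest exponent k such that 2^k divides n. Factor out: 1440 = 2^5 · 45. (Sign doesn't affect v_p.) So v_2(1440) = 5.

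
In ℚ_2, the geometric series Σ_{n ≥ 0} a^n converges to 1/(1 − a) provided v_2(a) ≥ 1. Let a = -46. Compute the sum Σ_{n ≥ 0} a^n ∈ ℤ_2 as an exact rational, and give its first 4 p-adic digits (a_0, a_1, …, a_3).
Σ a^n = 1/(1 − a) = 1/47;  first 4 digits = (1, 1, 1, 1)

v_2(a) = 1 ≥ 1, so the series converges in ℤ_2 to 1/(1 − a) = 1/(1 − (-46)) = 1/47. Expand this rational in ℤ_2: compute digits iteratively via d_i = x_i mod 2, x_{i+1} = (x_i − d_i)/2. The first 4 digits are (1, 1, 1, 1).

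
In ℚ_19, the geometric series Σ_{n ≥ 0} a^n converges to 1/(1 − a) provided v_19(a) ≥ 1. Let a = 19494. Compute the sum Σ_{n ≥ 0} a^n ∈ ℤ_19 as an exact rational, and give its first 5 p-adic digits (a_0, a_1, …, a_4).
Σ a^n = 1/(1 − a) = -1/19493;  first 5 digits = (1, 0, 16, 2, 9)

v_19(a) = 2 ≥ 1, so the series converges in ℤ_19 to 1/(1 − a) = 1/(1 − 19494) = -1/19493. Expand this rational in ℤ_19: compute digits iteratively via d_i = x_i mod 19, x_{i+1} = (x_i − d_i)/19. The first 5 digits are (1, 0, 16, 2, 9).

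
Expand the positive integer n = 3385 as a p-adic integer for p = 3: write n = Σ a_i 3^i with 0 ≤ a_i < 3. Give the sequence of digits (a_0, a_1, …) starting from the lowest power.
(a_0, a_1, …) = (1, 0, 1, 2, 2, 1, 1, 1)

Repeated division by 3 gives the digits low-to-high: 3385 = 1 + 1·3^2 + 2·3^3 + 2·3^4 + 1·3^5 + 1·3^6 + 1·3^7. Digit sequence: (1, 0, 1, 2, 2, 1, 1, 1).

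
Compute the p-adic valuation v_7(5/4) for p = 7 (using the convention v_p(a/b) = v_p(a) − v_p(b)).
v_7(5/4) = 0

Factor powers of 7 from the numerator and denominator of the reduced fraction: 5 = 7^0 · 5 and 4 = 7^0 · 4. Apply v_p(a/b) = v_p(a) − v_p(b): v_7(5/4) = 0 − 0 = 0.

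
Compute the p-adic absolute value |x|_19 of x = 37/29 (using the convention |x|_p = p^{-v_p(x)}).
|37/29|_19 = 1

Step 1 — compute v_19(x) by factoring powers of 19 out of the numerator and denominator: v_19(37/29) = 0. Step 2 — apply |x|_p = p^{-v_p(x)} = 19^{0} = 1.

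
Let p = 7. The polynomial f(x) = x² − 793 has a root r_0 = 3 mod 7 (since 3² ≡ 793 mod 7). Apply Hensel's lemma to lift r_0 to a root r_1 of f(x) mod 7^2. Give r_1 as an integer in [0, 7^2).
r_1 = 3 (mod 49)

Hensel's recurrence: r_{i+1} = r_i − f(r_i)·(f′(r_i))^{-1} mod 7^{i+2}, with f′(x) = 2x. Iterate:
  r_0 = 3 (mod 7)
  r_1 = 3 (mod 49)
Final: r_1 = 3, and one checks f(r_1) ≡ 0 mod 7^2.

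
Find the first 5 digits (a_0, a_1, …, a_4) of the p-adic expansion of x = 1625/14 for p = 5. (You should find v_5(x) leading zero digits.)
(a_0, …, a_4) = (0, 0, 0, 2, 3)

v_5(1625/14) = 3, so a_0 = ... = a_2 = 0. Factor out: x = 5^3 · u with u = 13/14 a unit in ℤ_5. Expand u iteratively via a_{v+i} = u_i mod 5, u_{i+1} = (u_i − a_{v+i})/5:
  u_0 = 13/14;  a_3 = 2;  u_1 = (u_0 − 2)/5 = -3/14
  u_1 = -3/14;  a_4 = 3;  u_2 = (u_1 − 3)/5 = -9/14
Digits: (0, 0, 0, 2, 3).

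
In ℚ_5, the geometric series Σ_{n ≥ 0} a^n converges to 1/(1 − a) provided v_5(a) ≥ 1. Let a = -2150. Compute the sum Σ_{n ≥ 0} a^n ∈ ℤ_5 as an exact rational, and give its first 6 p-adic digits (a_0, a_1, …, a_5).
Σ a^n = 1/(1 − a) = 1/2151;  first 6 digits = (1, 0, 4, 2, 2, 3)

v_5(a) = 2 ≥ 1, so the series converges in ℤ_5 to 1/(1 − a) = 1/(1 − (-2150)) = 1/2151. Expand this rational in ℤ_5: compute digits iteratively via d_i = x_i mod 5, x_{i+1} = (x_i − d_i)/5. The first 6 digits are (1, 0, 4, 2, 2, 3).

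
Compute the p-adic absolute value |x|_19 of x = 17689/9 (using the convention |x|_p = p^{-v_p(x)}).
|17689/9|_19 = 1/361

Step 1 — compute v_19(x) by factoring powers of 19 out of the numerator and denominator: v_19(17689/9) = 2. Step 2 — apply |x|_p = p^{-v_p(x)} = 19^{-2} = 1/361.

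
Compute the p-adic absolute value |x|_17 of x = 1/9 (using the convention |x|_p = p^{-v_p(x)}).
|1/9|_17 = 1

Step 1 — compute v_17(x) by factoring powers of 17 out of the numerator and denominator: v_17(1/9) = 0. Step 2 — apply |x|_p = p^{-v_p(x)} = 17^{0} = 1.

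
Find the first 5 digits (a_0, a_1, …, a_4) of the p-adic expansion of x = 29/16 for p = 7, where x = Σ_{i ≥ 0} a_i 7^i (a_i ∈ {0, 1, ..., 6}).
(a_0, …, a_4) = (4, 1, 2, 1, 2)

v_7(29/16) = 0 (numerator and denominator both coprime to 7), so x ∈ ℤ_7^×. Compute digits iteratively via a_i = x_i mod 7, x_{i+1} = (x_i − a_i)/7, with x_0 = x:
  x_0 = 29/16;  a_0 = 4;  x_1 = (x_0 − 4)/7 = -5/16
  x_1 = -5/16;  a_1 = 1;  x_2 = (x_1 − 1)/7 = -3/16
  x_2 = -3/16;  a_2 = 2;  x_3 = (x_2 − 2)/7 = -5/16
  x_3 = -5/16;  a_3 = 1;  x_4 = (x_3 − 1)/7 = -3/16
  x_4 = -3/16;  a_4 = 2;  x_5 = (x_4 − 2)/7 = -5/16
Digits: (4, 1, 2, 1, 2).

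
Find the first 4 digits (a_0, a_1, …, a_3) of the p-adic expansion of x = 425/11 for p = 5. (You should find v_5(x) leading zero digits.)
(a_0, …, a_3) = (0, 0, 2, 4)

v_5(425/11) = 2, so a_0 = ... = a_1 = 0. Factor out: x = 5^2 · u with u = 17/11 a unit in ℤ_5. Expand u iteratively via a_{v+i} = u_i mod 5, u_{i+1} = (u_i − a_{v+i})/5:
  u_0 = 17/11;  a_2 = 2;  u_1 = (u_0 − 2)/5 = -1/11
  u_1 = -1/11;  a_3 = 4;  u_2 = (u_1 − 4)/5 = -9/11
Digits: (0, 0, 2, 4).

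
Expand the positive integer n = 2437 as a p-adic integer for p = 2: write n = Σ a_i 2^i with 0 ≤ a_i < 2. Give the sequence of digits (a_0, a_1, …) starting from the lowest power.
(a_0, a_1, …) = (1, 0, 1, 0, 0, 0, 0, 1, 1, 0, 0, 1)

Repeated division by 2 gives the digits low-to-high: 2437 = 1 + 1·2^2 + 1·2^7 + 1·2^8 + 1·2^11. Digit sequence: (1, 0, 1, 0, 0, 0, 0, 1, 1, 0, 0, 1).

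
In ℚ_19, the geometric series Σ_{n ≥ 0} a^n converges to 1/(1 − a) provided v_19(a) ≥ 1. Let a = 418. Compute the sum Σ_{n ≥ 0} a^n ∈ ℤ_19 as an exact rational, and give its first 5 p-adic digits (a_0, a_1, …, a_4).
Σ a^n = 1/(1 − a) = -1/417;  first 5 digits = (1, 3, 10, 14, 15)

v_19(a) = 1 ≥ 1, so the series converges in ℤ_19 to 1/(1 − a) = 1/(1 − 418) = -1/417. Expand this rational in ℤ_19: compute digits iteratively via d_i = x_i mod 19, x_{i+1} = (x_i − d_i)/19. The first 5 digits are (1, 3, 10, 14, 15).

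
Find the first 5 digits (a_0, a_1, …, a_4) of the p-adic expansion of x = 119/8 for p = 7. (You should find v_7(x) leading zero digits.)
(a_0, …, a_4) = (0, 3, 6, 0, 6)

v_7(119/8) = 1, so a_0 = ... = a_0 = 0. Factor out: x = 7^1 · u with u = 17/8 a unit in ℤ_7. Expand u iteratively via a_{v+i} = u_i mod 7, u_{i+1} = (u_i − a_{v+i})/7:
  u_0 = 17/8;  a_1 = 3;  u_1 = (u_0 − 3)/7 = -1/8
  u_1 = -1/8;  a_2 = 6;  u_2 = (u_1 − 6)/7 = -7/8
  u_2 = -7/8;  a_3 = 0;  u_3 = (u_2 − 0)/7 = -1/8
  u_3 = -1/8;  a_4 = 6;  u_4 = (u_3 − 6)/7 = -7/8
Digits: (0, 3, 6, 0, 6).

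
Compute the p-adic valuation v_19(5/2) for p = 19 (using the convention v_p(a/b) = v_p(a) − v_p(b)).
v_19(5/2) = 0

Factor powers of 19 from the numerator and denominator of the reduced fraction: 5 = 19^0 · 5 and 2 = 19^0 · 2. Apply v_p(a/b) = v_p(a) − v_p(b): v_19(5/2) = 0 − 0 = 0.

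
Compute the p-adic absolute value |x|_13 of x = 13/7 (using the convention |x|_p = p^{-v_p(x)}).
|13/7|_13 = 1/13

Step 1 — compute v_13(x) by factoring powers of 13 out of the numerator and denominator: v_13(13/7) = 1. Step 2 — apply |x|_p = p^{-v_p(x)} = 13^{-1} = 1/13.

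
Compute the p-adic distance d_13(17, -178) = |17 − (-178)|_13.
d_13(17, -178) = 1/13

Step 1 — x − y = 17 − (-178) = 195. Step 2 — v_13(195) = 1 (factor: 195 = (13^1 · 15); the sign does not affect v_p). Step 3 — |x − y|_13 = 13^{-1} = 1/13.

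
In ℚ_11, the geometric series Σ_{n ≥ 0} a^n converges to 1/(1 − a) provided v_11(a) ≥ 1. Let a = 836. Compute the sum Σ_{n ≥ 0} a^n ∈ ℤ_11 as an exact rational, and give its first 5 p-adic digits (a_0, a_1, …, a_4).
Σ a^n = 1/(1 − a) = -1/835;  first 5 digits = (1, 10, 7, 7, 3)

v_11(a) = 1 ≥ 1, so the series converges in ℤ_11 to 1/(1 − a) = 1/(1 − 836) = -1/835. Expand this rational in ℤ_11: compute digits iteratively via d_i = x_i mod 11, x_{i+1} = (x_i − d_i)/11. The first 5 digits are (1, 10, 7, 7, 3).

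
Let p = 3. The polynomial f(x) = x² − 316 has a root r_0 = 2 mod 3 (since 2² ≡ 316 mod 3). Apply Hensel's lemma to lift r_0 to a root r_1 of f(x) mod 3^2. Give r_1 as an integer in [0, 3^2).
r_1 = 8 (mod 9)

Hensel's recurrence: r_{i+1} = r_i − f(r_i)·(f′(r_i))^{-1} mod 3^{i+2}, with f′(x) = 2x. Iterate:
  r_0 = 2 (mod 3)
  r_1 = 8 (mod 9)
Final: r_1 = 8, and one checks f(r_1) ≡ 0 mod 3^2.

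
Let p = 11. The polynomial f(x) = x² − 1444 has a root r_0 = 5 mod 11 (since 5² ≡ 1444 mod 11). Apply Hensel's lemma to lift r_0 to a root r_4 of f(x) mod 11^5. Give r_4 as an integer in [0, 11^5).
r_4 = 38 (mod 161051)

Hensel's recurrence: r_{i+1} = r_i − f(r_i)·(f′(r_i))^{-1} mod 11^{i+2}, with f′(x) = 2x. Iterate:
  r_0 = 5 (mod 11)
  r_1 = 38 (mod 121)
  r_2 = 38 (mod 1331)
  r_3 = 38 (mod 14641)
  r_4 = 38 (mod 161051)
Final: r_4 = 38, and one checks f(r_4) ≡ 0 mod 11^5.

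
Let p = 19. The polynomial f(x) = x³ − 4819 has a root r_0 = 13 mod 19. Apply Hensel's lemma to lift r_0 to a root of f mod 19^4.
r_3 = 44340 (mod 130321)

Hensel: r_{i+1} = r_i − f(r_i)/f′(r_i) mod 19^{i+2}, where f′(x) = 3x². Iterate:
  r_0 = 13 (mod 19)
  r_1 = 298 (mod 361)
  r_2 = 3186 (mod 6859)
  r_3 = 44340 (mod 130321)
Final: r = 44340 with f(r) ≡ 0 mod 19^4.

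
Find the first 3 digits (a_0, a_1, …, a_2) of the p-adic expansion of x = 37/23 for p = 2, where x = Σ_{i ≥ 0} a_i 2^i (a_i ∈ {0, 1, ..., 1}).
(a_0, …, a_2) = (1, 1, 0)

v_2(37/23) = 0 (numerator and denominator both coprime to 2), so x ∈ ℤ_2^×. Compute digits iteratively via a_i = x_i mod 2, x_{i+1} = (x_i − a_i)/2, with x_0 = x:
  x_0 = 37/23;  a_0 = 1;  x_1 = (x_0 − 1)/2 = 7/23
  x_1 = 7/23;  a_1 = 1;  x_2 = (x_1 − 1)/2 = -8/23
  x_2 = -8/23;  a_2 = 0;  x_3 = (x_2 − 0)/2 = -4/23
Digits: (1, 1, 0).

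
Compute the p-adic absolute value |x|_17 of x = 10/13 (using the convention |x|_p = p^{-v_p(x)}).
|10/13|_17 = 1

Step 1 — compute v_17(x) by factoring powers of 17 out of the numerator and denominator: v_17(10/13) = 0. Step 2 — apply |x|_p = p^{-v_p(x)} = 17^{0} = 1.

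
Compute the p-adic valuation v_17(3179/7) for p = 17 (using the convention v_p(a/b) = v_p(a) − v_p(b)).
v_17(3179/7) = 2

Factor powers of 17 from the numerator and denominator of the reduced fraction: 3179 = 17^2 · 11 and 7 = 17^0 · 7. Apply v_p(a/b) = v_p(a) − v_p(b): v_17(3179/7) = 2 − 0 = 2.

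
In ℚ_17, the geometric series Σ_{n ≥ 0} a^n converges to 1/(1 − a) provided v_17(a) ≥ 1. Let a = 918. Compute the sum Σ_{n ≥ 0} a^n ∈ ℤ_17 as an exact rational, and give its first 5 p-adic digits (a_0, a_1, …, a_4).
Σ a^n = 1/(1 − a) = -1/917;  first 5 digits = (1, 3, 12, 11, 3)

v_17(a) = 1 ≥ 1, so the series converges in ℤ_17 to 1/(1 − a) = 1/(1 − 918) = -1/917. Expand this rational in ℤ_17: compute digits iteratively via d_i = x_i mod 17, x_{i+1} = (x_i − d_i)/17. The first 5 digits are (1, 3, 12, 11, 3).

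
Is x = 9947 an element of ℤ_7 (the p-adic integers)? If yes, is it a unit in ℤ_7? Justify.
x ∈ ℤ_7 but not a unit; v_7(x) = 3 > 0

ℤ_7 = {x ∈ ℚ_7 : v_7(x) ≥ 0} and ℤ_7^× = {x ∈ ℤ_7 : v_7(x) = 0}. Here v_7(9947) = v_7(num) − v_7(den) = 3; compare against these criteria.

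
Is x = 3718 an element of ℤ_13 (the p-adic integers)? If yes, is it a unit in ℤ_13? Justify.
x ∈ ℤ_13 but not a unit; v_13(x) = 2 > 0

ℤ_13 = {x ∈ ℚ_13 : v_13(x) ≥ 0} and ℤ_13^× = {x ∈ ℤ_13 : v_13(x) = 0}. Here v_13(3718) = v_13(num) − v_13(den) = 2; compare against these criteria.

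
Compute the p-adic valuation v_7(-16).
v_7(-16) = 0

v_7(n) is the largest exponent k such that 7^k divides n. Factor out: -16 = -7^0 · 16. (Sign doesn't affect v_p.) So v_7(-16) = 0.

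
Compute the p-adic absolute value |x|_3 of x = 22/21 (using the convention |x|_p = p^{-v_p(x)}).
|22/21|_3 = 3

Step 1 — compute v_3(x) by factoring powers of 3 out of the numerator and denominator: v_3(22/21) = -1. Step 2 — apply |x|_p = p^{-v_p(x)} = 3^{1} = 3.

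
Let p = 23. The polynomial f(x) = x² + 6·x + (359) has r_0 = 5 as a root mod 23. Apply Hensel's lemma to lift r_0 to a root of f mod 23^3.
r_2 = 971 (mod 12167)

Hensel: r_{i+1} = r_i − f(r_i)·(f′(r_i))^{-1} mod 23^{i+2}, f′(x) = 2x + 6. Iterate:
  r_0 = 5 (mod 23)
  r_1 = 442 (mod 529)
  r_2 = 971 (mod 12167)
Final: r = 971 satisfies f(r) ≡ 0 mod 23^3.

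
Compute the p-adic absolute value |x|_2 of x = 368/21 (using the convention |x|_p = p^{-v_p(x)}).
|368/21|_2 = 1/16

Step 1 — compute v_2(x) by factoring powers of 2 out of the numerator and denominator: v_2(368/21) = 4. Step 2 — apply |x|_p = p^{-v_p(x)} = 2^{-4} = 1/16.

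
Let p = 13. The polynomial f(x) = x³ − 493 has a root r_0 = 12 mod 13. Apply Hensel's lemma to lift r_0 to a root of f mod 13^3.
r_2 = 1403 (mod 2197)

Hensel: r_{i+1} = r_i − f(r_i)/f′(r_i) mod 13^{i+2}, where f′(x) = 3x². Iterate:
  r_0 = 12 (mod 13)
  r_1 = 51 (mod 169)
  r_2 = 1403 (mod 2197)
Final: r = 1403 with f(r) ≡ 0 mod 13^3.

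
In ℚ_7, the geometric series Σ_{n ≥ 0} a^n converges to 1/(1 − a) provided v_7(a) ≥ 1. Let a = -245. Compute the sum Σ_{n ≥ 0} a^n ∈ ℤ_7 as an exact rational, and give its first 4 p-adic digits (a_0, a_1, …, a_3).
Σ a^n = 1/(1 − a) = 1/246;  first 4 digits = (1, 0, 2, 6)

v_7(a) = 2 ≥ 1, so the series converges in ℤ_7 to 1/(1 − a) = 1/(1 − (-245)) = 1/246. Expand this rational in ℤ_7: compute digits iteratively via d_i = x_i mod 7, x_{i+1} = (x_i − d_i)/7. The first 4 digits are (1, 0, 2, 6).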